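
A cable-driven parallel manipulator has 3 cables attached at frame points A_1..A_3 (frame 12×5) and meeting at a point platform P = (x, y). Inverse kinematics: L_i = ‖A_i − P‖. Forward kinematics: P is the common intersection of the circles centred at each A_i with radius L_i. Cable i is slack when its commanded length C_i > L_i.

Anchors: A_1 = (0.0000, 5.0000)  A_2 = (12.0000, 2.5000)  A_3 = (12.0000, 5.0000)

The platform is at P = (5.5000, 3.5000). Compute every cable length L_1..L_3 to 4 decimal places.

(5.7009, 6.5765, 6.6708)

L_1: Δ = A_1−P = (-5.5000, 1.5000) → ‖Δ‖ = √32.5000 = 5.7009
L_2: Δ = A_2−P = (6.5000, -1.0000) → ‖Δ‖ = √43.2500 = 6.5765
L_3: Δ = A_3−P = (6.5000, 1.5000) → ‖Δ‖ = √44.5000 = 6.6708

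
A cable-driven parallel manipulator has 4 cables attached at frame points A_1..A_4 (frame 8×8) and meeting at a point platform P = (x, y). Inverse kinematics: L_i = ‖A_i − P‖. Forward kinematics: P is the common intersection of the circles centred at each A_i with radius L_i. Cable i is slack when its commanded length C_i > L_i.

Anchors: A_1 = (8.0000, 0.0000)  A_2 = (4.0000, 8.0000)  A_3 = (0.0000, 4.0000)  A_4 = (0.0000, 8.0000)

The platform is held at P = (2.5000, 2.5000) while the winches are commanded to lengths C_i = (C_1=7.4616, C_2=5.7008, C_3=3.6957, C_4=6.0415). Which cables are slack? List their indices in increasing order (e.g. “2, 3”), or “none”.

1, 3

cable 1: √((5.5000)²+(-2.5000)²)=6.0415, C_1=7.4616: slack
cable 2: √((1.5000)²+(5.5000)²)=5.7009, C_2=5.7008: taut
cable 3: √((-2.5000)²+(1.5000)²)=2.9155, C_3=3.6957: slack
cable 4: √((-2.5000)²+(5.5000)²)=6.0415, C_4=6.0415: taut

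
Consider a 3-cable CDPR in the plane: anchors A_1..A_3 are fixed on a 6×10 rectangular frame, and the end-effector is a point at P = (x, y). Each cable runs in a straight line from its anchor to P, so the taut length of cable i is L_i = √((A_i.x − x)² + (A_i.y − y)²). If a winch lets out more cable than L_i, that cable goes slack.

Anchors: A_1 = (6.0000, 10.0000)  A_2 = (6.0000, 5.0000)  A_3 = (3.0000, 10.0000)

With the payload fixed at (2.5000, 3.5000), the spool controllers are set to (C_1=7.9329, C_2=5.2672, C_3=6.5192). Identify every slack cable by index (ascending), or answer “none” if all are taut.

1, 2

cable 1: L_1 = ‖A_1−P‖ = 7.3824;  C_1 = 7.9329 → slack
cable 2: L_2 = ‖A_2−P‖ = 3.8079;  C_2 = 5.2672 → slack
cable 3: L_3 = ‖A_3−P‖ = 6.5192;  C_3 = 6.5192 → taut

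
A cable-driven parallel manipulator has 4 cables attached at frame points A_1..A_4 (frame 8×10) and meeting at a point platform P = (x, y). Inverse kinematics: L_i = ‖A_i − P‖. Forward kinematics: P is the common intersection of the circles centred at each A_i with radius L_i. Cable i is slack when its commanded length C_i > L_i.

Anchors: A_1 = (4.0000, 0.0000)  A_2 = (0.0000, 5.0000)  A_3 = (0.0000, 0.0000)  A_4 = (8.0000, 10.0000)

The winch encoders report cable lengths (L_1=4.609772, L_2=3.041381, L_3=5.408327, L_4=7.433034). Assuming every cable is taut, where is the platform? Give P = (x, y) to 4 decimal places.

circle eqns → linear via eq_j − eq_1; set q_j = A_j·A_j − L_j²
q_1 = 16.0000+0.0000−21.2500 = -5.2500
8.0000·x − 10.0000·y = q_1−q_2 = -21.0000
8.0000·x + 0.0000·y = q_1−q_3 = 24.0000
-8.0000·x − 20.0000·y = q_1−q_4 = -114.0000
solve first two rows → x=3.0000, y=4.5000
check cable 4: ‖A_4−P‖² = 55.2500 ≈ L_4² = 55.2500 ✓

(3.0000, 4.5000)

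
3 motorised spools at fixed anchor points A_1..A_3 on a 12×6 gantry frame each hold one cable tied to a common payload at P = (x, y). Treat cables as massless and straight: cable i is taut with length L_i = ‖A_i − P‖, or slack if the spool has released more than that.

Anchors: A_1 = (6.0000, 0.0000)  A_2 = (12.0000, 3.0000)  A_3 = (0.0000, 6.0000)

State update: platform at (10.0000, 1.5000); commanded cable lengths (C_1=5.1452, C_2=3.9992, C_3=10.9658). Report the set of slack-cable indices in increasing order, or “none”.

1, 2

cable 1: L_1 = ‖A_1−P‖ = 4.2720;  C_1 = 5.1452 → slack
cable 2: L_2 = ‖A_2−P‖ = 2.5000;  C_2 = 3.9992 → slack
cable 3: L_3 = ‖A_3−P‖ = 10.9659;  C_3 = 10.9658 → taut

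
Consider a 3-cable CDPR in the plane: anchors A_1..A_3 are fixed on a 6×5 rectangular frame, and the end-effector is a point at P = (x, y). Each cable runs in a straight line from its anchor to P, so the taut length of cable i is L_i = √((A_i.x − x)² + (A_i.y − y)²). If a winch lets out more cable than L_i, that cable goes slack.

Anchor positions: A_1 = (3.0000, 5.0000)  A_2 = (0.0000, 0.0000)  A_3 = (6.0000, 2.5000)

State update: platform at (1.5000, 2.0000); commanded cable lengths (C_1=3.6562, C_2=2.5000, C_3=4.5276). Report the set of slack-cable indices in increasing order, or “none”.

1

cable 1: √((1.5000)²+(3.0000)²)=3.3541, C_1=3.6562: slack
cable 2: √((-1.5000)²+(-2.0000)²)=2.5000, C_2=2.5000: taut
cable 3: √((4.5000)²+(0.5000)²)=4.5277, C_3=4.5276: taut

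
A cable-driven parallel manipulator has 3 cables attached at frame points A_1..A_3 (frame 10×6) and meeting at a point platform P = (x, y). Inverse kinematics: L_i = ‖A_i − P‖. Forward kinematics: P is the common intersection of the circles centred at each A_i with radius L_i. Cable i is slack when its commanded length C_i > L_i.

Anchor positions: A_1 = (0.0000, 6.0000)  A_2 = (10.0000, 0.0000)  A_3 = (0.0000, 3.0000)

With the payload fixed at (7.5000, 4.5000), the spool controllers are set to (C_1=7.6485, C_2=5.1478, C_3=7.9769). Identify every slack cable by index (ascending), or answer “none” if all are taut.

cable 1: √((-7.5000)²+(1.5000)²)=7.6485, C_1=7.6485: taut
cable 2: √((2.5000)²+(-4.5000)²)=5.1478, C_2=5.1478: taut
cable 3: √((-7.5000)²+(-1.5000)²)=7.6485, C_3=7.9769: slack

3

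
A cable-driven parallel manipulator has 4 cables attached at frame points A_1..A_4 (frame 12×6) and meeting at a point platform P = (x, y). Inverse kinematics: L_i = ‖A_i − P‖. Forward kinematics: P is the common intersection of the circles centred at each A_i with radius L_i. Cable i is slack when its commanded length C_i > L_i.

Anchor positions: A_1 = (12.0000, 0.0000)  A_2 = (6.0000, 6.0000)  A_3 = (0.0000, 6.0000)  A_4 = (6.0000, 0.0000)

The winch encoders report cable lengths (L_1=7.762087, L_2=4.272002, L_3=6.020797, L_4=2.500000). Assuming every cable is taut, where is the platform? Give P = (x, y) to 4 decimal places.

expand ‖A_i−P‖²=L_i² and subtract eq 1 (q_i ≔ ‖A_i‖²−L_i²)
q_1 = 144.0000+0.0000−60.2500 = 83.7500
eq1−eq2 → [12.0000  -12.0000]·P = 30.0000
eq1−eq3 → [24.0000  -12.0000]·P = 84.0000
eq1−eq4 → [12.0000  0.0000]·P = 54.0000
2×2 solve → P = (4.5000, 2.0000)
check cable 4: ‖A_4−P‖² = 6.2500 ≈ L_4² = 6.2500 ✓

(4.5000, 2.0000)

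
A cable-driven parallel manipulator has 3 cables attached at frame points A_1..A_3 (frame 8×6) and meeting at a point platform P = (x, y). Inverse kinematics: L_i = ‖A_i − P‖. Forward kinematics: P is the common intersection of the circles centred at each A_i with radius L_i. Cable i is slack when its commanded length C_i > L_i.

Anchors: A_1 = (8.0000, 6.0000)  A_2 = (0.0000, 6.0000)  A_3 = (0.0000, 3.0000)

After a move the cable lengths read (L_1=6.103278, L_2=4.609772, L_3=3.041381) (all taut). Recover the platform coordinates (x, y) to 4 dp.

(3.0000, 2.5000)

circle eqns → linear via eq_j − eq_1; set c_j = A_j·A_j − L_j²
c_1 = 64.0000+36.0000−37.2500 = 62.7500
16.0000·x + 0.0000·y = c_1−c_2 = 48.0000
16.0000·x + 6.0000·y = c_1−c_3 = 63.0000
solve first two rows → x=3.0000, y=2.5000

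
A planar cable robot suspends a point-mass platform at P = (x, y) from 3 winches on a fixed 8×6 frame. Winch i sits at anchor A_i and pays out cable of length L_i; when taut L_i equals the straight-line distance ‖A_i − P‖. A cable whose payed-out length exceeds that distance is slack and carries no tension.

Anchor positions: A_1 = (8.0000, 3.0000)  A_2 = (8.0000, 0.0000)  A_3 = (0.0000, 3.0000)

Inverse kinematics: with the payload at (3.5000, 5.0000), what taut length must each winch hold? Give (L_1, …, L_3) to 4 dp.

L_1 = √((8.0000−3.5000)² + (3.0000−5.0000)²) = 4.9244
L_2 = √((8.0000−3.5000)² + (0.0000−5.0000)²) = 6.7268
L_3 = √((0.0000−3.5000)² + (3.0000−5.0000)²) = 4.0311

(4.9244, 6.7268, 4.0311)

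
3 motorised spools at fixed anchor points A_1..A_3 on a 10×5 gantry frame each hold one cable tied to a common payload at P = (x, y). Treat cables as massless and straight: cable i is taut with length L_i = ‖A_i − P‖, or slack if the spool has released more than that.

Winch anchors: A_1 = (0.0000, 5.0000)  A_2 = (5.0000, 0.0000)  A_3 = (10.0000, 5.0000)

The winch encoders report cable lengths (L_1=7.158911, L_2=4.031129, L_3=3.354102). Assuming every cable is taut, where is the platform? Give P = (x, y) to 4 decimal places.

(7.0000, 3.5000)

circle eqns → linear via eq_j − eq_1; set q_j = A_j·A_j − L_j²
q_1 = 0.0000+25.0000−51.2500 = -26.2500
-10.0000·x + 10.0000·y = q_1−q_2 = -35.0000
-20.0000·x + 0.0000·y = q_1−q_3 = -140.0000
solve first two rows → x=7.0000, y=3.5000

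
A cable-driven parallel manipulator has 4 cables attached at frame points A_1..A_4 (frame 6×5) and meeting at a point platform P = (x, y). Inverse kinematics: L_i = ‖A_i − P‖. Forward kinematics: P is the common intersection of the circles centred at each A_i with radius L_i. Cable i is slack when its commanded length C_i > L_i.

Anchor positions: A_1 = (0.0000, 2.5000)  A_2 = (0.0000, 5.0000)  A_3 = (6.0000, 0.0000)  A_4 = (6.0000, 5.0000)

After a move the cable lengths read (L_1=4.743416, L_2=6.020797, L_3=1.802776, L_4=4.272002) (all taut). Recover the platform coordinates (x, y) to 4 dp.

(4.5000, 1.0000)

each cable: (A_i−P)·(A_i−P) = L_i²; let q_i = ‖A_i‖²−L_i²
q_1 = 0.0000+6.2500−22.5000 = -16.2500
row 1: 0.0000x − 5.0000y = -5.0000  (q_2=-11.2500)
row 2: -12.0000x + 5.0000y = -49.0000  (q_3=32.7500)
row 3: -12.0000x − 5.0000y = -59.0000  (q_4=42.7500)
Cramer on rows 1–2 → x = 4.5000, y = 1.0000
check cable 4: ‖A_4−P‖² = 18.2500 ≈ L_4² = 18.2500 ✓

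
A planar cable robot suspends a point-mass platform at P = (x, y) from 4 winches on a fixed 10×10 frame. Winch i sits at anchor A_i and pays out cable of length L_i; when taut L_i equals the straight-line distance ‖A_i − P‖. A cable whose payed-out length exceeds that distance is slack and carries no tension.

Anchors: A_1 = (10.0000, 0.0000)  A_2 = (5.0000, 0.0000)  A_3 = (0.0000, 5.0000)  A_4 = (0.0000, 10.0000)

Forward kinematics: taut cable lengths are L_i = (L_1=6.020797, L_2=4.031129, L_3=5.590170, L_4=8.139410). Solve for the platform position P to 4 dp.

circle eqns → linear via eq_j − eq_1; set q_j = A_j·A_j − L_j²
q_1 = 100.0000+0.0000−36.2500 = 63.7500
10.0000·x + 0.0000·y = q_1−q_2 = 55.0000
20.0000·x − 10.0000·y = q_1−q_3 = 70.0000
20.0000·x − 20.0000·y = q_1−q_4 = 30.0000
solve first two rows → x=5.5000, y=4.0000
check cable 4: ‖A_4−P‖² = 66.2500 ≈ L_4² = 66.2500 ✓

(5.5000, 4.0000)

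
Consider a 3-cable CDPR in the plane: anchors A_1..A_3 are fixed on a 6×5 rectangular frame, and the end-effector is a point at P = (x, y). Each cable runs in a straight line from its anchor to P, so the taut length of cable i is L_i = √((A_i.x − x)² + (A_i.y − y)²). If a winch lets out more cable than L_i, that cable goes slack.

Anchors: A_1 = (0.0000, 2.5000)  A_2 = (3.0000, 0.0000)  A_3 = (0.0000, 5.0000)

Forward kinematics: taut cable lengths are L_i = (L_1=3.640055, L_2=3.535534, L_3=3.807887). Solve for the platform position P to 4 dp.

expand ‖A_i−P‖²=L_i² and subtract eq 1 (k_i ≔ ‖A_i‖²−L_i²)
k_1 = 0.0000+6.2500−13.2500 = -7.0000
eq1−eq2 → [-6.0000  5.0000]·P = -3.5000
eq1−eq3 → [0.0000  -5.0000]·P = -17.5000
2×2 solve → P = (3.5000, 3.5000)

(3.5000, 3.5000)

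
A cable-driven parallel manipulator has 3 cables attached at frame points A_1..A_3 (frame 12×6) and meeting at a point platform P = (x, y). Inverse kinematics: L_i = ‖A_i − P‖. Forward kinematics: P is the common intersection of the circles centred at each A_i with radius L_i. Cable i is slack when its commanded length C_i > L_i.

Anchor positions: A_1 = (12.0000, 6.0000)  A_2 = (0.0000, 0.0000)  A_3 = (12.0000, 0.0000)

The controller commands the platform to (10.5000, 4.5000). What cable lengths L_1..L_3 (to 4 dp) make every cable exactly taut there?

(2.1213, 11.4237, 4.7434)

L_1: Δ = A_1−P = (1.5000, 1.5000) → ‖Δ‖ = √4.5000 = 2.1213
L_2: Δ = A_2−P = (-10.5000, -4.5000) → ‖Δ‖ = √130.5000 = 11.4237
L_3: Δ = A_3−P = (1.5000, -4.5000) → ‖Δ‖ = √22.5000 = 4.7434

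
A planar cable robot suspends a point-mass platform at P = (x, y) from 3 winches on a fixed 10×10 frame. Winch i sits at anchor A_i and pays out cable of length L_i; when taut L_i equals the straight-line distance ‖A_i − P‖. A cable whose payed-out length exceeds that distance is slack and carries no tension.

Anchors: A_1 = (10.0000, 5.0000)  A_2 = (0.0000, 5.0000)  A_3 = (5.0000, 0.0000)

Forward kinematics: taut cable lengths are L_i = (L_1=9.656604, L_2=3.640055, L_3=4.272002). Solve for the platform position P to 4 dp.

expand ‖A_i−P‖²=L_i² and subtract eq 1 (k_i ≔ ‖A_i‖²−L_i²)
k_1 = 100.0000+25.0000−93.2500 = 31.7500
eq1−eq2 → [20.0000  0.0000]·P = 20.0000
eq1−eq3 → [10.0000  10.0000]·P = 25.0000
2×2 solve → P = (1.0000, 1.5000)

(1.0000, 1.5000)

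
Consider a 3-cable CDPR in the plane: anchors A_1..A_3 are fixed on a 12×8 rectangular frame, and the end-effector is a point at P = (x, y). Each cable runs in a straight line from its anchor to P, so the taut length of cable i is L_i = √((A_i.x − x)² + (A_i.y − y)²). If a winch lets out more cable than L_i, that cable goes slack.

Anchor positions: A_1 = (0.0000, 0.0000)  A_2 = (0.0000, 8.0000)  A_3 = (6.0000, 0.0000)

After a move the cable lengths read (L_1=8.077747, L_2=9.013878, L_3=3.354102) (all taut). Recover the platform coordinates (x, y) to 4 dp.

(7.5000, 3.0000)

circle eqns → linear via eq_j − eq_1; set q_j = A_j·A_j − L_j²
q_1 = 0.0000+0.0000−65.2500 = -65.2500
0.0000·x − 16.0000·y = q_1−q_2 = -48.0000
-12.0000·x + 0.0000·y = q_1−q_3 = -90.0000
solve first two rows → x=7.5000, y=3.0000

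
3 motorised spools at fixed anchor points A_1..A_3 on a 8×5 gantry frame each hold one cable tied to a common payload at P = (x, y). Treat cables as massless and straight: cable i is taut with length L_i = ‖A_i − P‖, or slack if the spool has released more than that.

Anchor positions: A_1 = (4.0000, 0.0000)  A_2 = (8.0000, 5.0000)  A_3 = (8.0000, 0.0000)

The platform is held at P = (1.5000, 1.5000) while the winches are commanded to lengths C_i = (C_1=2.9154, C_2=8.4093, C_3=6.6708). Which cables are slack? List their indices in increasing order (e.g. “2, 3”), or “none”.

cable 1: L_1 = ‖A_1−P‖ = 2.9155;  C_1 = 2.9154 → taut
cable 2: L_2 = ‖A_2−P‖ = 7.3824;  C_2 = 8.4093 → slack
cable 3: L_3 = ‖A_3−P‖ = 6.6708;  C_3 = 6.6708 → taut

2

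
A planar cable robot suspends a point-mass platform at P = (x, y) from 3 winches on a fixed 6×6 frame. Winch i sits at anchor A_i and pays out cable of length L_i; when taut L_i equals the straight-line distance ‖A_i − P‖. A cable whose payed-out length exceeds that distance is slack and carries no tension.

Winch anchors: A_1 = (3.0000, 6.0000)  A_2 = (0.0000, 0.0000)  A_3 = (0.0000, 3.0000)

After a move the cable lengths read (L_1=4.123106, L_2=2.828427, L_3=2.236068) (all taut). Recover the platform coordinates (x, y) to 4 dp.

expand ‖A_i−P‖²=L_i² and subtract eq 1 (c_i ≔ ‖A_i‖²−L_i²)
c_1 = 9.0000+36.0000−17.0000 = 28.0000
eq1−eq2 → [6.0000  12.0000]·P = 36.0000
eq1−eq3 → [6.0000  6.0000]·P = 24.0000
2×2 solve → P = (2.0000, 2.0000)

(2.0000, 2.0000)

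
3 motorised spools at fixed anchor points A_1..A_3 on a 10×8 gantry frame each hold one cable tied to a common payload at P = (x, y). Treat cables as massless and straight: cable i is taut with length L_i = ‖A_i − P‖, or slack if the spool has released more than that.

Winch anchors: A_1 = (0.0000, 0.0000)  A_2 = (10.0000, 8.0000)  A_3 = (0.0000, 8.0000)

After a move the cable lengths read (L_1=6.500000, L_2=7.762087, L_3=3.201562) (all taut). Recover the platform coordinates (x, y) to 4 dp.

circle eqns → linear via eq_j − eq_1; set q_j = A_j·A_j − L_j²
q_1 = 0.0000+0.0000−42.2500 = -42.2500
-20.0000·x − 16.0000·y = q_1−q_2 = -146.0000
0.0000·x − 16.0000·y = q_1−q_3 = -96.0000
solve first two rows → x=2.5000, y=6.0000

(2.5000, 6.0000)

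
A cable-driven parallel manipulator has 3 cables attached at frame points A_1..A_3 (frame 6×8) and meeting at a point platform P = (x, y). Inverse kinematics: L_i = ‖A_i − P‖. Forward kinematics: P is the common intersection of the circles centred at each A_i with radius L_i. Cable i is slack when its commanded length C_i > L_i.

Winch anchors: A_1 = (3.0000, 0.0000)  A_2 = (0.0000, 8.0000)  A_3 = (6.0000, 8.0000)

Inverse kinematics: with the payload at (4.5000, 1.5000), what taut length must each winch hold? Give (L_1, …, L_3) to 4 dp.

(2.1213, 7.9057, 6.6708)

L_1 = √((3.0000−4.5000)² + (0.0000−1.5000)²) = 2.1213
L_2 = √((0.0000−4.5000)² + (8.0000−1.5000)²) = 7.9057
L_3 = √((6.0000−4.5000)² + (8.0000−1.5000)²) = 6.6708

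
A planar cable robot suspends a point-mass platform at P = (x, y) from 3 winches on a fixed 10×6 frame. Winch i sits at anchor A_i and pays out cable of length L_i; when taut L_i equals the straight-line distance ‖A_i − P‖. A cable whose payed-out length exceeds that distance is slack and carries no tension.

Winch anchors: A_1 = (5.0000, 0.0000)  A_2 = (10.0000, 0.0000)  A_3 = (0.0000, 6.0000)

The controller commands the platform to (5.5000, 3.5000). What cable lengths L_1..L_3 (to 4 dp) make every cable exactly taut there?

(3.5355, 5.7009, 6.0415)

cable 1: Δx=-0.5000, Δy=-3.5000; L_1 = √(Δx²+Δy²) = 3.5355
cable 2: Δx=4.5000, Δy=-3.5000; L_2 = √(Δx²+Δy²) = 5.7009
cable 3: Δx=-5.5000, Δy=2.5000; L_3 = √(Δx²+Δy²) = 6.0415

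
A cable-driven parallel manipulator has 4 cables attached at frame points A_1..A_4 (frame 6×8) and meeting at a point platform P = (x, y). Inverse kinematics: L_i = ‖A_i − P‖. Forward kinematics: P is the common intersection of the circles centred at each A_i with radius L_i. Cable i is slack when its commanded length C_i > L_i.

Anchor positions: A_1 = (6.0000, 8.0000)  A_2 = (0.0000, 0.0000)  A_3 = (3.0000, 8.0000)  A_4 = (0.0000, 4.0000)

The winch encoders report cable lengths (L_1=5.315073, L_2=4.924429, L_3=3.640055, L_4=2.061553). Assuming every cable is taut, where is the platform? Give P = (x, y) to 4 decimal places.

expand ‖A_i−P‖²=L_i² and subtract eq 1 (q_i ≔ ‖A_i‖²−L_i²)
q_1 = 36.0000+64.0000−28.2500 = 71.7500
eq1−eq2 → [12.0000  16.0000]·P = 96.0000
eq1−eq3 → [6.0000  0.0000]·P = 12.0000
eq1−eq4 → [12.0000  8.0000]·P = 60.0000
2×2 solve → P = (2.0000, 4.5000)
check cable 4: ‖A_4−P‖² = 4.2500 ≈ L_4² = 4.2500 ✓

(2.0000, 4.5000)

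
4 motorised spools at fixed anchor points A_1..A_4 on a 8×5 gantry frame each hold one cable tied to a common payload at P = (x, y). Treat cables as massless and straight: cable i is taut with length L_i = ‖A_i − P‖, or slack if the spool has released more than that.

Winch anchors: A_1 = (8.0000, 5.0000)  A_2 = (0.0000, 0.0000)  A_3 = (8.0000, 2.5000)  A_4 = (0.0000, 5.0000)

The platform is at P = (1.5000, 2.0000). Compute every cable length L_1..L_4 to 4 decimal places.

cable 1: Δx=6.5000, Δy=3.0000; L_1 = √(Δx²+Δy²) = 7.1589
cable 2: Δx=-1.5000, Δy=-2.0000; L_2 = √(Δx²+Δy²) = 2.5000
cable 3: Δx=6.5000, Δy=0.5000; L_3 = √(Δx²+Δy²) = 6.5192
cable 4: Δx=-1.5000, Δy=3.0000; L_4 = √(Δx²+Δy²) = 3.3541

(7.1589, 2.5000, 6.5192, 3.3541)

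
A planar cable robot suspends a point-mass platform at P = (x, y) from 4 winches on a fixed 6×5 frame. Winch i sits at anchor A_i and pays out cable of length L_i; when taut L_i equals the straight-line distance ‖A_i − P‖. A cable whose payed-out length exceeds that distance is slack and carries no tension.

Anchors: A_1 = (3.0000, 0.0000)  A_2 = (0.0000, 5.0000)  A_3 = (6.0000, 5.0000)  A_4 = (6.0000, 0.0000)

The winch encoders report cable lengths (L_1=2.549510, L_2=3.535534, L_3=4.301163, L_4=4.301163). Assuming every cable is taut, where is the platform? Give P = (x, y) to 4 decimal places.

each cable: (A_i−P)·(A_i−P) = L_i²; let k_i = ‖A_i‖²−L_i²
k_1 = 9.0000+0.0000−6.5000 = 2.5000
row 1: 6.0000x − 10.0000y = -10.0000  (k_2=12.5000)
row 2: -6.0000x − 10.0000y = -40.0000  (k_3=42.5000)
row 3: -6.0000x + 0.0000y = -15.0000  (k_4=17.5000)
Cramer on rows 1–2 → x = 2.5000, y = 2.5000
check cable 4: ‖A_4−P‖² = 18.5000 ≈ L_4² = 18.5000 ✓

(2.5000, 2.5000)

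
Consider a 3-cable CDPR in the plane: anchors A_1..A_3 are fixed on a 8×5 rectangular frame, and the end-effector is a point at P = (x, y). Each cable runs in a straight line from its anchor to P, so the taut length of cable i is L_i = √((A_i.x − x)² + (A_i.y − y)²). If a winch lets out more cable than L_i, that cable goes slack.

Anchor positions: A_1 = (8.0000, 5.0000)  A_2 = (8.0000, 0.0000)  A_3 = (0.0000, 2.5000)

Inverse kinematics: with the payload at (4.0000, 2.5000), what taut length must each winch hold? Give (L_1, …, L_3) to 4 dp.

(4.7170, 4.7170, 4.0000)

cable 1: Δx=4.0000, Δy=2.5000; L_1 = √(Δx²+Δy²) = 4.7170
cable 2: Δx=4.0000, Δy=-2.5000; L_2 = √(Δx²+Δy²) = 4.7170
cable 3: Δx=-4.0000, Δy=0.0000; L_3 = √(Δx²+Δy²) = 4.0000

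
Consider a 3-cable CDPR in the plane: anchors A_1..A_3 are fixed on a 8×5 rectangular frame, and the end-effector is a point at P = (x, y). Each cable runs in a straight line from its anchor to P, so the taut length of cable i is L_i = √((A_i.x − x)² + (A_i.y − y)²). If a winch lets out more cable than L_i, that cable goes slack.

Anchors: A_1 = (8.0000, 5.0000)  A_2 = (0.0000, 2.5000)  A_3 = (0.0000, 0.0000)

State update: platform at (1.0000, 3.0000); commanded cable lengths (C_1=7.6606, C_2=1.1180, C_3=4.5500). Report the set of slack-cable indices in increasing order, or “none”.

i=1: geometric 7.2801 vs commanded 7.6606 ⇒ slack
i=2: geometric 1.1180 vs commanded 1.1180 ⇒ taut
i=3: geometric 3.1623 vs commanded 4.5500 ⇒ slack

1, 3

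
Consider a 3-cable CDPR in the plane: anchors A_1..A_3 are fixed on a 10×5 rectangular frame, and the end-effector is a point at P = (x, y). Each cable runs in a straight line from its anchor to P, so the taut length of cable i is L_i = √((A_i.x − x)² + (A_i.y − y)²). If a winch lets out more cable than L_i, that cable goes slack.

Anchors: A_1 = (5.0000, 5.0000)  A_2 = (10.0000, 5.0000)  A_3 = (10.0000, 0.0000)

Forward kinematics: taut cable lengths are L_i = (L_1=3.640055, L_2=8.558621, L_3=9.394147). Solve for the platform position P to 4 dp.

(1.5000, 4.0000)

each cable: (A_i−P)·(A_i−P) = L_i²; let c_i = ‖A_i‖²−L_i²
c_1 = 25.0000+25.0000−13.2500 = 36.7500
row 1: -10.0000x + 0.0000y = -15.0000  (c_2=51.7500)
row 2: -10.0000x + 10.0000y = 25.0000  (c_3=11.7500)
Cramer on rows 1–2 → x = 1.5000, y = 4.0000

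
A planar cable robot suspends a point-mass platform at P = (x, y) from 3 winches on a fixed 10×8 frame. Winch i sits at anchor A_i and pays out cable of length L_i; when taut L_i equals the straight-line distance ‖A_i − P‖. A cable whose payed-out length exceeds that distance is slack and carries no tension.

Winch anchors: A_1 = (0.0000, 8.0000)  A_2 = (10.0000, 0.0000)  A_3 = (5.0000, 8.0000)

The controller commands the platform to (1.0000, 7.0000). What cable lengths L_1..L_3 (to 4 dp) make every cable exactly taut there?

cable 1: Δx=-1.0000, Δy=1.0000; L_1 = √(Δx²+Δy²) = 1.4142
cable 2: Δx=9.0000, Δy=-7.0000; L_2 = √(Δx²+Δy²) = 11.4018
cable 3: Δx=4.0000, Δy=1.0000; L_3 = √(Δx²+Δy²) = 4.1231

(1.4142, 11.4018, 4.1231)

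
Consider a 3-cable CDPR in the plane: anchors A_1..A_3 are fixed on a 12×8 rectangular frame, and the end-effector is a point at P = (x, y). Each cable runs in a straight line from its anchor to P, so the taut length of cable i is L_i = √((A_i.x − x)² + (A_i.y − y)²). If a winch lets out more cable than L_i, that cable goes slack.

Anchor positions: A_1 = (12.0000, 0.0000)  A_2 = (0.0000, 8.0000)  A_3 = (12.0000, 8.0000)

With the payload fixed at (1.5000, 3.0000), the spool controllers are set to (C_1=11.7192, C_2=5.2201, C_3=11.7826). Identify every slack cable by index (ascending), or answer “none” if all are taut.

1, 3

cable 1: √((10.5000)²+(-3.0000)²)=10.9202, C_1=11.7192: slack
cable 2: √((-1.5000)²+(5.0000)²)=5.2202, C_2=5.2201: taut
cable 3: √((10.5000)²+(5.0000)²)=11.6297, C_3=11.7826: slack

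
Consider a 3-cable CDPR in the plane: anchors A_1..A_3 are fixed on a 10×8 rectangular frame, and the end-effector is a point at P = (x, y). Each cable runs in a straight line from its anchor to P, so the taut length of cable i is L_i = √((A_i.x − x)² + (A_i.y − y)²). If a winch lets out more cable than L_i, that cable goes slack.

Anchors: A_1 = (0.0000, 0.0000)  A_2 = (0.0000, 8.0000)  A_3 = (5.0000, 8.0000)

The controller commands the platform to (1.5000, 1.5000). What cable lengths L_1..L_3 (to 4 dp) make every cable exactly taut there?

(2.1213, 6.6708, 7.3824)

cable 1: Δx=-1.5000, Δy=-1.5000; L_1 = √(Δx²+Δy²) = 2.1213
cable 2: Δx=-1.5000, Δy=6.5000; L_2 = √(Δx²+Δy²) = 6.6708
cable 3: Δx=3.5000, Δy=6.5000; L_3 = √(Δx²+Δy²) = 7.3824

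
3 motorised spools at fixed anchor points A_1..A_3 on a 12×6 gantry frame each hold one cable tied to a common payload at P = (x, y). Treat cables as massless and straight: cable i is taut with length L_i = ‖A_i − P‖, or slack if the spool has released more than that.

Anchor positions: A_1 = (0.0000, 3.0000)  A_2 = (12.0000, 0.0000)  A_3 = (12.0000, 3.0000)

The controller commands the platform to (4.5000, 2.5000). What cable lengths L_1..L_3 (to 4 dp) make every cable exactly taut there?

(4.5277, 7.9057, 7.5166)

L_1 = √((0.0000−4.5000)² + (3.0000−2.5000)²) = 4.5277
L_2 = √((12.0000−4.5000)² + (0.0000−2.5000)²) = 7.9057
L_3 = √((12.0000−4.5000)² + (3.0000−2.5000)²) = 7.5166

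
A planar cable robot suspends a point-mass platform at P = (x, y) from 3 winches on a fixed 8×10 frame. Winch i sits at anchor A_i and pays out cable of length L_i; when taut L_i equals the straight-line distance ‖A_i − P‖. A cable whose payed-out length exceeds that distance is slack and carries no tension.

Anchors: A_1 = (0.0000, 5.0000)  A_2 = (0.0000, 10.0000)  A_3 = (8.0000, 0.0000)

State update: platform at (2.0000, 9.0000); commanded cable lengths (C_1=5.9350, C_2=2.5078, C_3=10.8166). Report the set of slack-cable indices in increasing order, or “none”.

1, 2

cable 1: √((-2.0000)²+(-4.0000)²)=4.4721, C_1=5.9350: slack
cable 2: √((-2.0000)²+(1.0000)²)=2.2361, C_2=2.5078: slack
cable 3: √((6.0000)²+(-9.0000)²)=10.8167, C_3=10.8166: taut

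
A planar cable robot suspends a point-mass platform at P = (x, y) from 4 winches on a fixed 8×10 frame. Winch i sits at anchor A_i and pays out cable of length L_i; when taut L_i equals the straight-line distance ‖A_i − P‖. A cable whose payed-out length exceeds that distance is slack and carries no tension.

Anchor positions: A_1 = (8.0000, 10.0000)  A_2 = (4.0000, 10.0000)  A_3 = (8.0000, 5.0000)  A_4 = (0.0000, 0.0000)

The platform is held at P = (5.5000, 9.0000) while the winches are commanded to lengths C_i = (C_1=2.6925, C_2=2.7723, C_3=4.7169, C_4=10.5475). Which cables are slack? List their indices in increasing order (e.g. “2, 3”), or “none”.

i=1: geometric 2.6926 vs commanded 2.6925 ⇒ taut
i=2: geometric 1.8028 vs commanded 2.7723 ⇒ slack
i=3: geometric 4.7170 vs commanded 4.7169 ⇒ taut
i=4: geometric 10.5475 vs commanded 10.5475 ⇒ taut

2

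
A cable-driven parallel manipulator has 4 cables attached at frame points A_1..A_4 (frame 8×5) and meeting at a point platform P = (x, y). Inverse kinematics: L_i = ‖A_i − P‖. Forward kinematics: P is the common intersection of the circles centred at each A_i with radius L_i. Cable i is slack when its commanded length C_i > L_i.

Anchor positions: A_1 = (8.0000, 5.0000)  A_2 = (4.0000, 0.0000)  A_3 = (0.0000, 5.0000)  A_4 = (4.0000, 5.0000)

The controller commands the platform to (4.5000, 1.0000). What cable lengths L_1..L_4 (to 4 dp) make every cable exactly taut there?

cable 1: Δx=3.5000, Δy=4.0000; L_1 = √(Δx²+Δy²) = 5.3151
cable 2: Δx=-0.5000, Δy=-1.0000; L_2 = √(Δx²+Δy²) = 1.1180
cable 3: Δx=-4.5000, Δy=4.0000; L_3 = √(Δx²+Δy²) = 6.0208
cable 4: Δx=-0.5000, Δy=4.0000; L_4 = √(Δx²+Δy²) = 4.0311

(5.3151, 1.1180, 6.0208, 4.0311)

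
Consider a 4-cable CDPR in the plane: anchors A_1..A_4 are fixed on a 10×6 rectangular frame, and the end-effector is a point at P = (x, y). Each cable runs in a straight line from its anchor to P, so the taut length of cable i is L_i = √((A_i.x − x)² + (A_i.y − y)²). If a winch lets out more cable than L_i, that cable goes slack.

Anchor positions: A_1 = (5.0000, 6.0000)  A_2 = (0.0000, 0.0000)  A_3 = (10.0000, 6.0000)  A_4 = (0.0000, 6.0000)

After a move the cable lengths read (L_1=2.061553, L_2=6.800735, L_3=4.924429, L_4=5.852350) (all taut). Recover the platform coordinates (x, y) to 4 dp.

expand ‖A_i−P‖²=L_i² and subtract eq 1 (c_i ≔ ‖A_i‖²−L_i²)
c_1 = 25.0000+36.0000−4.2500 = 56.7500
eq1−eq2 → [10.0000  12.0000]·P = 103.0000
eq1−eq3 → [-10.0000  0.0000]·P = -55.0000
eq1−eq4 → [10.0000  0.0000]·P = 55.0000
2×2 solve → P = (5.5000, 4.0000)
check cable 4: ‖A_4−P‖² = 34.2500 ≈ L_4² = 34.2500 ✓

(5.5000, 4.0000)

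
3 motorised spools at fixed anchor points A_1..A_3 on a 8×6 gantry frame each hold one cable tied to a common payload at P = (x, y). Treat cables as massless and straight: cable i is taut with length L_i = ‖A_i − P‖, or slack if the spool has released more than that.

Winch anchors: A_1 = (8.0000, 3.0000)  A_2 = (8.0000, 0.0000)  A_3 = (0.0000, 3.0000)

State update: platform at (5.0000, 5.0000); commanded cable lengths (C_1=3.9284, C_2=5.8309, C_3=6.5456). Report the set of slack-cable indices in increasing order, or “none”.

1, 3

i=1: geometric 3.6056 vs commanded 3.9284 ⇒ slack
i=2: geometric 5.8310 vs commanded 5.8309 ⇒ taut
i=3: geometric 5.3852 vs commanded 6.5456 ⇒ slack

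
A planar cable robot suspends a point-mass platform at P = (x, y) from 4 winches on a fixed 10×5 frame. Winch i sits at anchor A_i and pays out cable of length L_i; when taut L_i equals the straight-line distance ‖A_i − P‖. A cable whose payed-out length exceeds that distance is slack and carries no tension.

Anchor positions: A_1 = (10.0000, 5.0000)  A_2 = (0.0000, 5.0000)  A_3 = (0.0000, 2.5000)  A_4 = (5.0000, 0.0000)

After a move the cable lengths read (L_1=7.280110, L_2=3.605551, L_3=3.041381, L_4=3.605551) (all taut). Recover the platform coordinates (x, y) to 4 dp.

(3.0000, 3.0000)

circle eqns → linear via eq_j − eq_1; set k_j = A_j·A_j − L_j²
k_1 = 100.0000+25.0000−53.0000 = 72.0000
20.0000·x + 0.0000·y = k_1−k_2 = 60.0000
20.0000·x + 5.0000·y = k_1−k_3 = 75.0000
10.0000·x + 10.0000·y = k_1−k_4 = 60.0000
solve first two rows → x=3.0000, y=3.0000
check cable 4: ‖A_4−P‖² = 13.0000 ≈ L_4² = 13.0000 ✓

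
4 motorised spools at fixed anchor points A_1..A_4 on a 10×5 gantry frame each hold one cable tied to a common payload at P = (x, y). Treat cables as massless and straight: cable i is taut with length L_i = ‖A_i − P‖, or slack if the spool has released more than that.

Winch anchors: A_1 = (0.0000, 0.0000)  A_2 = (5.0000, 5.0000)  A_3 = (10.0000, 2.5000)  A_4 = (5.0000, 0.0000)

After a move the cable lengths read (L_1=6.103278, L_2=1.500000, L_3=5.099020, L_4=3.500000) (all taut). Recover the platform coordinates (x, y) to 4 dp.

(5.0000, 3.5000)

circle eqns → linear via eq_j − eq_1; set c_j = A_j·A_j − L_j²
c_1 = 0.0000+0.0000−37.2500 = -37.2500
-10.0000·x − 10.0000·y = c_1−c_2 = -85.0000
-20.0000·x − 5.0000·y = c_1−c_3 = -117.5000
-10.0000·x + 0.0000·y = c_1−c_4 = -50.0000
solve first two rows → x=5.0000, y=3.5000
check cable 4: ‖A_4−P‖² = 12.2500 ≈ L_4² = 12.2500 ✓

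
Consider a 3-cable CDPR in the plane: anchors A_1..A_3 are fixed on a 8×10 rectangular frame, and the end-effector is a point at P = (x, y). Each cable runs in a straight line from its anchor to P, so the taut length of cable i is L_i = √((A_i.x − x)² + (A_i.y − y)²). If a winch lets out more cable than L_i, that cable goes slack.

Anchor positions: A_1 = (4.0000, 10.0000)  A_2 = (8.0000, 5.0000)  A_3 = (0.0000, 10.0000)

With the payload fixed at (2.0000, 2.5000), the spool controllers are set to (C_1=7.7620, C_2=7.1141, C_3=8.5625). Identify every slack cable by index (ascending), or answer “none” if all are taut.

2, 3

cable 1: L_1 = ‖A_1−P‖ = 7.7621;  C_1 = 7.7620 → taut
cable 2: L_2 = ‖A_2−P‖ = 6.5000;  C_2 = 7.1141 → slack
cable 3: L_3 = ‖A_3−P‖ = 7.7621;  C_3 = 8.5625 → slack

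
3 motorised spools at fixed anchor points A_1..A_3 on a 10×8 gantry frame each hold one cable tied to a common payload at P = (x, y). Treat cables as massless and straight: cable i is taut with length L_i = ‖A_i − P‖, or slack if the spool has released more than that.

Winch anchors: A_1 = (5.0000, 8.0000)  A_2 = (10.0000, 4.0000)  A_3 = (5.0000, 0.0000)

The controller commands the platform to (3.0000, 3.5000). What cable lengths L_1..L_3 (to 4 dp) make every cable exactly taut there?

(4.9244, 7.0178, 4.0311)

L_1 = √((5.0000−3.0000)² + (8.0000−3.5000)²) = 4.9244
L_2 = √((10.0000−3.0000)² + (4.0000−3.5000)²) = 7.0178
L_3 = √((5.0000−3.0000)² + (0.0000−3.5000)²) = 4.0311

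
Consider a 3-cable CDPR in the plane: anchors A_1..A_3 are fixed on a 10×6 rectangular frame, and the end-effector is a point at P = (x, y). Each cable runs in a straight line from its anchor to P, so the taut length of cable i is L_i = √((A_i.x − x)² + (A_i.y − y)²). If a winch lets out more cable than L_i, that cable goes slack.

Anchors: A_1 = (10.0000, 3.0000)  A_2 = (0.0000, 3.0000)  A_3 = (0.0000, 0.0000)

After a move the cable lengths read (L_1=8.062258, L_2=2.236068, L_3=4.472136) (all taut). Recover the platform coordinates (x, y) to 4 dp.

circle eqns → linear via eq_j − eq_1; set c_j = A_j·A_j − L_j²
c_1 = 100.0000+9.0000−65.0000 = 44.0000
20.0000·x + 0.0000·y = c_1−c_2 = 40.0000
20.0000·x + 6.0000·y = c_1−c_3 = 64.0000
solve first two rows → x=2.0000, y=4.0000

(2.0000, 4.0000)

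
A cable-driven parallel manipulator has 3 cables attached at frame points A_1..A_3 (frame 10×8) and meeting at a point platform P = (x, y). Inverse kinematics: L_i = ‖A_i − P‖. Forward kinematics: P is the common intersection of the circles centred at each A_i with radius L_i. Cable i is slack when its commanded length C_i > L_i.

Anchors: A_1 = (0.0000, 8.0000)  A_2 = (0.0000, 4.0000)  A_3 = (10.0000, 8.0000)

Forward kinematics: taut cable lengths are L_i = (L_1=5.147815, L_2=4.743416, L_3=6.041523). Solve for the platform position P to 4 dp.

(4.5000, 5.5000)

circle eqns → linear via eq_j − eq_1; set c_j = A_j·A_j − L_j²
c_1 = 0.0000+64.0000−26.5000 = 37.5000
0.0000·x + 8.0000·y = c_1−c_2 = 44.0000
-20.0000·x + 0.0000·y = c_1−c_3 = -90.0000
solve first two rows → x=4.5000, y=5.5000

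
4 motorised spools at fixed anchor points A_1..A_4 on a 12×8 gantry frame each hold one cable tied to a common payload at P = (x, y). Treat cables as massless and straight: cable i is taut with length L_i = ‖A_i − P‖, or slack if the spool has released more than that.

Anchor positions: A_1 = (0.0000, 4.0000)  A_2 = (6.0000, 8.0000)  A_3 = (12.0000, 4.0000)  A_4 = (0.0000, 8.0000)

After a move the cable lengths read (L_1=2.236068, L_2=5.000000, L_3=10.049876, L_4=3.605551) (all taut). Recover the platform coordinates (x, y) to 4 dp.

expand ‖A_i−P‖²=L_i² and subtract eq 1 (c_i ≔ ‖A_i‖²−L_i²)
c_1 = 0.0000+16.0000−5.0000 = 11.0000
eq1−eq2 → [-12.0000  -8.0000]·P = -64.0000
eq1−eq3 → [-24.0000  0.0000]·P = -48.0000
eq1−eq4 → [0.0000  -8.0000]·P = -40.0000
2×2 solve → P = (2.0000, 5.0000)
check cable 4: ‖A_4−P‖² = 13.0000 ≈ L_4² = 13.0000 ✓

(2.0000, 5.0000)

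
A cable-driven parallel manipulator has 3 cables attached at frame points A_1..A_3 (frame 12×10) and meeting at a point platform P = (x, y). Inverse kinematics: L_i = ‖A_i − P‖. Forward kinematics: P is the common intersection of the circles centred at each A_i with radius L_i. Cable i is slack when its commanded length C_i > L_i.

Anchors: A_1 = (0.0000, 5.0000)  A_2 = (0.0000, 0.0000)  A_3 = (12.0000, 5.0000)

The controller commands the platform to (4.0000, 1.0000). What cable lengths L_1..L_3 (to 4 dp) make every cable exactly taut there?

cable 1: Δx=-4.0000, Δy=4.0000; L_1 = √(Δx²+Δy²) = 5.6569
cable 2: Δx=-4.0000, Δy=-1.0000; L_2 = √(Δx²+Δy²) = 4.1231
cable 3: Δx=8.0000, Δy=4.0000; L_3 = √(Δx²+Δy²) = 8.9443

(5.6569, 4.1231, 8.9443)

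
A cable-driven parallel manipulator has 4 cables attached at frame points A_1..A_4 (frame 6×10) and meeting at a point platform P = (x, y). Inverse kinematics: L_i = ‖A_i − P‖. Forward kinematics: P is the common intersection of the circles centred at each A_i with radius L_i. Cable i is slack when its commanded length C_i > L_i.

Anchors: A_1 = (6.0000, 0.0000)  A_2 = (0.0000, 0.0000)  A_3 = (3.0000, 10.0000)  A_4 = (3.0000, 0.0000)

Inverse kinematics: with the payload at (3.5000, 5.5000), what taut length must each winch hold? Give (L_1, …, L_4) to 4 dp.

(6.0415, 6.5192, 4.5277, 5.5227)

L_1 = √((6.0000−3.5000)² + (0.0000−5.5000)²) = 6.0415
L_2 = √((0.0000−3.5000)² + (0.0000−5.5000)²) = 6.5192
L_3 = √((3.0000−3.5000)² + (10.0000−5.5000)²) = 4.5277
L_4 = √((3.0000−3.5000)² + (0.0000−5.5000)²) = 5.5227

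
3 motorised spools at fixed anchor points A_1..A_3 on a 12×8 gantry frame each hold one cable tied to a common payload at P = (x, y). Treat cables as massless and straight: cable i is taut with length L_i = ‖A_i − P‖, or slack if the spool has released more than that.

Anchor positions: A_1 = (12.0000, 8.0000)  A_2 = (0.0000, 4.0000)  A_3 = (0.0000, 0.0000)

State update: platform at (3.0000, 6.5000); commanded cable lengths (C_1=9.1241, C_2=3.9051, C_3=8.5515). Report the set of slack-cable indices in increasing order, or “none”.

3

cable 1: L_1 = ‖A_1−P‖ = 9.1241;  C_1 = 9.1241 → taut
cable 2: L_2 = ‖A_2−P‖ = 3.9051;  C_2 = 3.9051 → taut
cable 3: L_3 = ‖A_3−P‖ = 7.1589;  C_3 = 8.5515 → slack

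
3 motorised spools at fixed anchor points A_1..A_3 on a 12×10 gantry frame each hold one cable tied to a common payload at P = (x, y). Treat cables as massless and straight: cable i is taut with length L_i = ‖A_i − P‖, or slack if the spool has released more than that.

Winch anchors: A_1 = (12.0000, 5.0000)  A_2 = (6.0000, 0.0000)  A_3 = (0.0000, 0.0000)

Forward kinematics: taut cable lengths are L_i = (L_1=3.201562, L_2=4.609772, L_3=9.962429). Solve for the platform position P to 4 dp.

(9.5000, 3.0000)

each cable: (A_i−P)·(A_i−P) = L_i²; let c_i = ‖A_i‖²−L_i²
c_1 = 144.0000+25.0000−10.2500 = 158.7500
row 1: 12.0000x + 10.0000y = 144.0000  (c_2=14.7500)
row 2: 24.0000x + 10.0000y = 258.0000  (c_3=-99.2500)
Cramer on rows 1–2 → x = 9.5000, y = 3.0000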